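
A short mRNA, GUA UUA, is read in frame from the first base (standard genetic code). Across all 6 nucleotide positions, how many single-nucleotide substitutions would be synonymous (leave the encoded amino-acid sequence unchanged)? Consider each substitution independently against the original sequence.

5

Codon 1 (GUA, Val): 3 synonymous substitutions.
Codon 2 (UUA, Leu): 2 synonymous substitutions.
Total: 3 + 2 = 5.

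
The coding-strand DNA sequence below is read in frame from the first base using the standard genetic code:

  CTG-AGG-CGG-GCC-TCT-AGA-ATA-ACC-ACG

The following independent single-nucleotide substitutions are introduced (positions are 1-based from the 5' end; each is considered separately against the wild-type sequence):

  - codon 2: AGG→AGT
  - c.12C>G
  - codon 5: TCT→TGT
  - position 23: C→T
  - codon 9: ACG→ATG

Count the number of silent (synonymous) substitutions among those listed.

Codon 2: AGG (Arg) → AGT (Ser) — missense.
Codon 4: GCC (Ala) → GCG (Ala) — synonymous.
Codon 5: TCT (Ser) → TGT (Cys) — missense.
Codon 8: ACC (Thr) → ATC (Ile) — missense.
Codon 9: ACG (Thr) → ATG (Met) — missense.
Synonymous: 1 of 5.

1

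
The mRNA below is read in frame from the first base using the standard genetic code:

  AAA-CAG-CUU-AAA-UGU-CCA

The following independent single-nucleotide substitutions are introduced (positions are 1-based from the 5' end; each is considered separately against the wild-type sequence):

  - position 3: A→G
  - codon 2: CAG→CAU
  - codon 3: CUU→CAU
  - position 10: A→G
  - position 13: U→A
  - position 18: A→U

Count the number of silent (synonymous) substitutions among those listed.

2

Codon 1: AAA (Lys) → AAG (Lys) — synonymous.
Codon 2: CAG (Gln) → CAU (His) — missense.
Codon 3: CUU (Leu) → CAU (His) — missense.
Codon 4: AAA (Lys) → GAA (Glu) — missense.
Codon 5: UGU (Cys) → AGU (Ser) — missense.
Codon 6: CCA (Pro) → CCU (Pro) — synonymous.
Synonymous: 2 of 6.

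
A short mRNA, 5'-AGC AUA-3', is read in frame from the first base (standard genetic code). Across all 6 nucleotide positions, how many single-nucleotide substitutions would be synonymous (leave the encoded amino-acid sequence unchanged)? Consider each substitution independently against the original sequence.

Codon 1 (AGC, Ser): 1 synonymous substitution.
Codon 2 (AUA, Ile): 2 synonymous substitutions.
Total: 1 + 2 = 3.

3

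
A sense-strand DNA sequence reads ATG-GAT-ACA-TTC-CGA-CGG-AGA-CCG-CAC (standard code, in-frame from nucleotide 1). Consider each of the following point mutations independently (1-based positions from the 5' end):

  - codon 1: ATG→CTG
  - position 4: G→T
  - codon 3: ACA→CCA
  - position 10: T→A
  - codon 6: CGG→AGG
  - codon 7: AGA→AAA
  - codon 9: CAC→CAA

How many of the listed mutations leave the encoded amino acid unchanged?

1

Codon 1: ATG (Met) → CTG (Leu) — missense.
Codon 2: GAT (Asp) → TAT (Tyr) — missense.
Codon 3: ACA (Thr) → CCA (Pro) — missense.
Codon 4: TTC (Phe) → ATC (Ile) — missense.
Codon 6: CGG (Arg) → AGG (Arg) — synonymous.
Codon 7: AGA (Arg) → AAA (Lys) — missense.
Codon 9: CAC (His) → CAA (Gln) — missense.
Synonymous: 1 of 7.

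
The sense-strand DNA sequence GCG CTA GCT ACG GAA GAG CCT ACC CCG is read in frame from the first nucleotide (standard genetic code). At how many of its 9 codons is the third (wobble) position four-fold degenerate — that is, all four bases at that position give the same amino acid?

7

Codon 1 GCG (Ala): third position 4-fold.
Codon 2 CTA (Leu): third position 4-fold.
Codon 3 GCT (Ala): third position 4-fold.
Codon 4 ACG (Thr): third position 4-fold.
Codon 5 GAA (Glu): third position 2-fold.
Codon 6 GAG (Glu): third position 2-fold.
Codon 7 CCT (Pro): third position 4-fold.
Codon 8 ACC (Thr): third position 4-fold.
Codon 9 CCG (Pro): third position 4-fold.
Four-fold degenerate third positions: 7.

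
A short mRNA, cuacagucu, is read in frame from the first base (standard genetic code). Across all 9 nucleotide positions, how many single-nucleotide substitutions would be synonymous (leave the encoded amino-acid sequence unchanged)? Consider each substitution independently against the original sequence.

Codon 1 (CUA, Leu): 4 synonymous substitutions.
Codon 2 (CAG, Gln): 1 synonymous substitution.
Codon 3 (UCU, Ser): 3 synonymous substitutions.
Total: 4 + 1 + 3 = 8.

8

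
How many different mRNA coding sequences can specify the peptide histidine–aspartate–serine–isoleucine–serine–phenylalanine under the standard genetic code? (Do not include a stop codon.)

His: 2 codons.
Asp: 2 codons.
Ser: 6 codons.
Ile: 3 codons.
Ser: 6 codons.
Phe: 2 codons.
2 × 2 × 6 × 3 × 6 × 2 = 864.

864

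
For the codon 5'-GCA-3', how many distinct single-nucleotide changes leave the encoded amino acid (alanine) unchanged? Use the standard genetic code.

3

Position 1: none → 0 synonymous.
Position 2: none → 0 synonymous.
Position 3: GCU, GCC, GCG → 3 synonymous.
Total: 0 + 0 + 3 = 3.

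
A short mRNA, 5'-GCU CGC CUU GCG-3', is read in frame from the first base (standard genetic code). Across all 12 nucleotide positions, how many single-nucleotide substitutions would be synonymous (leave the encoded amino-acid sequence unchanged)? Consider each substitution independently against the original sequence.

12

Codon 1 (GCU, Ala): 3 synonymous substitutions.
Codon 2 (CGC, Arg): 3 synonymous substitutions.
Codon 3 (CUU, Leu): 3 synonymous substitutions.
Codon 4 (GCG, Ala): 3 synonymous substitutions.
Total: 3 + 3 + 3 + 3 = 12.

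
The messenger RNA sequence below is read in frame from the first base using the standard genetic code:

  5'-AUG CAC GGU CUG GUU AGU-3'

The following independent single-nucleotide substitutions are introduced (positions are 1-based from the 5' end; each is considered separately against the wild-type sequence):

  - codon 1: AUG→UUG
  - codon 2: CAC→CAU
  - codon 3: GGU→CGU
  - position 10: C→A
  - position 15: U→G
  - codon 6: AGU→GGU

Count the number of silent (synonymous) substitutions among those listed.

2

Codon 1: AUG (Met) → UUG (Leu) — missense.
Codon 2: CAC (His) → CAU (His) — synonymous.
Codon 3: GGU (Gly) → CGU (Arg) — missense.
Codon 4: CUG (Leu) → AUG (Met) — missense.
Codon 5: GUU (Val) → GUG (Val) — synonymous.
Codon 6: AGU (Ser) → GGU (Gly) — missense.
Synonymous: 2 of 6.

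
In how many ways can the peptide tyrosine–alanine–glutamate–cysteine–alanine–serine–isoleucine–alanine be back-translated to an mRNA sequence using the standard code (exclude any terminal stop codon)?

Tyr: 2 codons.
Ala: 4 codons.
Glu: 2 codons.
Cys: 2 codons.
Ala: 4 codons.
Ser: 6 codons.
Ile: 3 codons.
Ala: 4 codons.
2 × 4 × 2 × 2 × 4 × 6 × 3 × 4 = 9216.

9216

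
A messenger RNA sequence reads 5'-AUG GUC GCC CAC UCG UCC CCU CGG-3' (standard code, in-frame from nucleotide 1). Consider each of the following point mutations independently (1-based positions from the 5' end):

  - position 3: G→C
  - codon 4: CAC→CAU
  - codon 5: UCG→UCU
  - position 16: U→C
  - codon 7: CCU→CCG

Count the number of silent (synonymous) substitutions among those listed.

3

Codon 1: AUG (Met) → AUC (Ile) — missense.
Codon 4: CAC (His) → CAU (His) — synonymous.
Codon 5: UCG (Ser) → UCU (Ser) — synonymous.
Codon 6: UCC (Ser) → CCC (Pro) — missense.
Codon 7: CCU (Pro) → CCG (Pro) — synonymous.
Synonymous: 3 of 5.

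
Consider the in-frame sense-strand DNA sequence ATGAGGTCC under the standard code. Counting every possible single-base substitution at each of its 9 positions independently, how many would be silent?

5

Codon 1 (ATG, Met): 0 synonymous substitutions.
Codon 2 (AGG, Arg): 2 synonymous substitutions.
Codon 3 (TCC, Ser): 3 synonymous substitutions.
Total: 0 + 2 + 3 = 5.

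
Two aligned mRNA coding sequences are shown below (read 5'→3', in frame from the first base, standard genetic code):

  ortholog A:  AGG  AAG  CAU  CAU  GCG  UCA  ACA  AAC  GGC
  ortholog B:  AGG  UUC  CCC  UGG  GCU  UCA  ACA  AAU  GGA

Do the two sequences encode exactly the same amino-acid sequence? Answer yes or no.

Codon 1: AGG Arg / AGG Arg — identical.
Codon 2: AAG Lys / UUC Phe — nonsynonymous.
Codon 3: CAU His / CCC Pro — nonsynonymous.
Codon 4: CAU His / UGG Trp — nonsynonymous.
Codon 5: GCG Ala / GCU Ala — synonymous.
Codon 6: UCA Ser / UCA Ser — identical.
Codon 7: ACA Thr / ACA Thr — identical.
Codon 8: AAC Asn / AAU Asn — synonymous.
Codon 9: GGC Gly / GGA Gly — synonymous.
Nonsynonymous differences: 3 → different protein.

no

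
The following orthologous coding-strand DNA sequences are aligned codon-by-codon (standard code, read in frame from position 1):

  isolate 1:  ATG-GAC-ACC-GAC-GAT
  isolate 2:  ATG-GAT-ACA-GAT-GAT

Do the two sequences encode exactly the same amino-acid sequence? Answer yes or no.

yes

Codon 1: ATG Met / ATG Met — identical.
Codon 2: GAC Asp / GAT Asp — synonymous.
Codon 3: ACC Thr / ACA Thr — synonymous.
Codon 4: GAC Asp / GAT Asp — synonymous.
Codon 5: GAT Asp / GAT Asp — identical.
Nonsynonymous differences: 0 → same protein.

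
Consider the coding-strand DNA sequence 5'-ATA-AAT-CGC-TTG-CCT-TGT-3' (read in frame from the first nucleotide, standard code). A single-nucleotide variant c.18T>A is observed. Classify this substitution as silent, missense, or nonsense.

Position 18 falls in codon 6: TGT → Cys.
After the substitution the codon is TGA → Stop.
The new codon is a stop codon, so this is a nonsense mutation.

nonsense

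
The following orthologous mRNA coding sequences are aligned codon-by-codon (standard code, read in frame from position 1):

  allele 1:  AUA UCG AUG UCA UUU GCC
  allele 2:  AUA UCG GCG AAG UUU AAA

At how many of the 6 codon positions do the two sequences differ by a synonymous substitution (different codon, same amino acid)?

0

Codon 1: AUA Ile / AUA Ile — identical.
Codon 2: UCG Ser / UCG Ser — identical.
Codon 3: AUG Met / GCG Ala — nonsynonymous.
Codon 4: UCA Ser / AAG Lys — nonsynonymous.
Codon 5: UUU Phe / UUU Phe — identical.
Codon 6: GCC Ala / AAA Lys — nonsynonymous.
Synonymous differences: 0.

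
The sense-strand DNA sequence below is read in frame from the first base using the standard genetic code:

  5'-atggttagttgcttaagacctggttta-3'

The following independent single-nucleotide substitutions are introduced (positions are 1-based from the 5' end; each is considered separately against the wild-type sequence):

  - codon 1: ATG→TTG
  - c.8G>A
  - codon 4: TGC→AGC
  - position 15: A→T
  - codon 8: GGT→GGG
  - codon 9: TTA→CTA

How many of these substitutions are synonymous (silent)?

2

Codon 1: ATG (Met) → TTG (Leu) — missense.
Codon 3: AGT (Ser) → AAT (Asn) — missense.
Codon 4: TGC (Cys) → AGC (Ser) — missense.
Codon 5: TTA (Leu) → TTT (Phe) — missense.
Codon 8: GGT (Gly) → GGG (Gly) — synonymous.
Codon 9: TTA (Leu) → CTA (Leu) — synonymous.
Synonymous: 2 of 6.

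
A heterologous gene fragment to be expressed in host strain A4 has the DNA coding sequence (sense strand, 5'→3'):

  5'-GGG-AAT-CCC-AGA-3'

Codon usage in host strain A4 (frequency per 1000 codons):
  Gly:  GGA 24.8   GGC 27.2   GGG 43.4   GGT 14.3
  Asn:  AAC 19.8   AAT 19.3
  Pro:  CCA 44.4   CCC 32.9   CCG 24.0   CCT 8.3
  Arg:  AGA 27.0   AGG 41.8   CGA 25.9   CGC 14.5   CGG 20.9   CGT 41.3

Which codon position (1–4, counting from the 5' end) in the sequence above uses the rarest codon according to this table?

2

Codon 1 GGG (Gly): 43.4 per 1000.
Codon 2 AAT (Asn): 19.3 per 1000.
Codon 3 CCC (Pro): 32.9 per 1000.
Codon 4 AGA (Arg): 27.0 per 1000.
Lowest frequency is 19.3 at codon 2.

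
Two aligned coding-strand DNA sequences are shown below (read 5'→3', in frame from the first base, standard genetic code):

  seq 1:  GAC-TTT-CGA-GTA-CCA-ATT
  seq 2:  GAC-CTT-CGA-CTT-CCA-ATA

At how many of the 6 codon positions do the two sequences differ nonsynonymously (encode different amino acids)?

2

Codon 1: GAC Asp / GAC Asp — identical.
Codon 2: TTT Phe / CTT Leu — nonsynonymous.
Codon 3: CGA Arg / CGA Arg — identical.
Codon 4: GTA Val / CTT Leu — nonsynonymous.
Codon 5: CCA Pro / CCA Pro — identical.
Codon 6: ATT Ile / ATA Ile — synonymous.
Nonsynonymous differences: 2.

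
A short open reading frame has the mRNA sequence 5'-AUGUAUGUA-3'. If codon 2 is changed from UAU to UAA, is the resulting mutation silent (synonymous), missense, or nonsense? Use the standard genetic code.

nonsense

Position 6 falls in codon 2: UAU → Tyr.
After the substitution the codon is UAA → Stop.
The new codon is a stop codon, so this is a nonsense mutation.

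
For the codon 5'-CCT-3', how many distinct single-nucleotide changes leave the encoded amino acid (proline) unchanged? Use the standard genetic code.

Position 1: none → 0 synonymous.
Position 2: none → 0 synonymous.
Position 3: CCC, CCA, CCG → 3 synonymous.
Total: 0 + 0 + 3 = 3.

3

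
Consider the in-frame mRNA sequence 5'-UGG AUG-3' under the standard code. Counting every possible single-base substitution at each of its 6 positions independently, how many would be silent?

0

Codon 1 (UGG, Trp): 0 synonymous substitutions.
Codon 2 (AUG, Met): 0 synonymous substitutions.
Total: 0 + 0 = 0.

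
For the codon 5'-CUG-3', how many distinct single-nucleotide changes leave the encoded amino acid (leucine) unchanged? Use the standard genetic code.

4

Position 1: UUG → 1 synonymous.
Position 2: none → 0 synonymous.
Position 3: CUU, CUC, CUA → 3 synonymous.
Total: 1 + 0 + 3 = 4.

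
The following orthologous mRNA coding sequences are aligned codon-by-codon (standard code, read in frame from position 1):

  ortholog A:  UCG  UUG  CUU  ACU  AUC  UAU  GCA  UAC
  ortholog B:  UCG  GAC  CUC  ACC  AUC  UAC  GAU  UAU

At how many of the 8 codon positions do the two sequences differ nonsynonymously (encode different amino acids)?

2

Codon 1: UCG Ser / UCG Ser — identical.
Codon 2: UUG Leu / GAC Asp — nonsynonymous.
Codon 3: CUU Leu / CUC Leu — synonymous.
Codon 4: ACU Thr / ACC Thr — synonymous.
Codon 5: AUC Ile / AUC Ile — identical.
Codon 6: UAU Tyr / UAC Tyr — synonymous.
Codon 7: GCA Ala / GAU Asp — nonsynonymous.
Codon 8: UAC Tyr / UAU Tyr — synonymous.
Nonsynonymous differences: 2.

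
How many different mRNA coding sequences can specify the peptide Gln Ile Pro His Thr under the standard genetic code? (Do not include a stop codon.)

Gln: 2 codons.
Ile: 3 codons.
Pro: 4 codons.
His: 2 codons.
Thr: 4 codons.
2 × 3 × 4 × 2 × 4 = 192.

192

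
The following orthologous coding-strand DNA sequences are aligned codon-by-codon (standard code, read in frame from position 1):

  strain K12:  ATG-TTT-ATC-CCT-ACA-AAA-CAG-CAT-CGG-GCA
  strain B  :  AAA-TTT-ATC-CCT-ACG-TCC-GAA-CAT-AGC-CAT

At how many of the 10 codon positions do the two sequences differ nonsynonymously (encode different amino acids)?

Codon 1: ATG Met / AAA Lys — nonsynonymous.
Codon 2: TTT Phe / TTT Phe — identical.
Codon 3: ATC Ile / ATC Ile — identical.
Codon 4: CCT Pro / CCT Pro — identical.
Codon 5: ACA Thr / ACG Thr — synonymous.
Codon 6: AAA Lys / TCC Ser — nonsynonymous.
Codon 7: CAG Gln / GAA Glu — nonsynonymous.
Codon 8: CAT His / CAT His — identical.
Codon 9: CGG Arg / AGC Ser — nonsynonymous.
Codon 10: GCA Ala / CAT His — nonsynonymous.
Nonsynonymous differences: 5.

5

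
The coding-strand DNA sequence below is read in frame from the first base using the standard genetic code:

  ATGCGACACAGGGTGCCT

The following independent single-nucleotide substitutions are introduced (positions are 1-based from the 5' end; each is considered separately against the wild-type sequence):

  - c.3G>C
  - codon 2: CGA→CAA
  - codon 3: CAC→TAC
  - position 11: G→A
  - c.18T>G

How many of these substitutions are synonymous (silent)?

1

Codon 1: ATG (Met) → ATC (Ile) — missense.
Codon 2: CGA (Arg) → CAA (Gln) — missense.
Codon 3: CAC (His) → TAC (Tyr) — missense.
Codon 4: AGG (Arg) → AAG (Lys) — missense.
Codon 6: CCT (Pro) → CCG (Pro) — synonymous.
Synonymous: 1 of 5.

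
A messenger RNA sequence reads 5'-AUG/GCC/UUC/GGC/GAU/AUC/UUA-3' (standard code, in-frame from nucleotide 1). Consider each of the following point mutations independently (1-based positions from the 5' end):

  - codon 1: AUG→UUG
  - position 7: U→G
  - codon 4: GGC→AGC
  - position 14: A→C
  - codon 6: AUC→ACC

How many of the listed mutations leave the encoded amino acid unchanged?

0

Codon 1: AUG (Met) → UUG (Leu) — missense.
Codon 3: UUC (Phe) → GUC (Val) — missense.
Codon 4: GGC (Gly) → AGC (Ser) — missense.
Codon 5: GAU (Asp) → GCU (Ala) — missense.
Codon 6: AUC (Ile) → ACC (Thr) — missense.
Synonymous: 0 of 5.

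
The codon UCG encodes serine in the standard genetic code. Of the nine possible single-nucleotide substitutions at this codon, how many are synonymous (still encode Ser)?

3

Position 1: none → 0 synonymous.
Position 2: none → 0 synonymous.
Position 3: UCU, UCC, UCA → 3 synonymous.
Total: 0 + 0 + 3 = 3.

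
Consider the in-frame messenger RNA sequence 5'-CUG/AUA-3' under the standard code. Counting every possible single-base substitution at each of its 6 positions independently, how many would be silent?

Codon 1 (CUG, Leu): 4 synonymous substitutions.
Codon 2 (AUA, Ile): 2 synonymous substitutions.
Total: 4 + 2 = 6.

6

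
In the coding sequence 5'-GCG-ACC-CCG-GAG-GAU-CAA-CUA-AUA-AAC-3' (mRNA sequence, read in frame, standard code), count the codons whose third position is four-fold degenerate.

4

Codon 1 GCG (Ala): third position 4-fold.
Codon 2 ACC (Thr): third position 4-fold.
Codon 3 CCG (Pro): third position 4-fold.
Codon 4 GAG (Glu): third position 2-fold.
Codon 5 GAU (Asp): third position 2-fold.
Codon 6 CAA (Gln): third position 2-fold.
Codon 7 CUA (Leu): third position 4-fold.
Codon 8 AUA (Ile): third position 3-fold.
Codon 9 AAC (Asn): third position 2-fold.
Four-fold degenerate third positions: 4.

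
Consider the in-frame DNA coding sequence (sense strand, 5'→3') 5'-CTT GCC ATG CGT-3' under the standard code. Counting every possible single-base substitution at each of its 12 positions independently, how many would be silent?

Codon 1 (CTT, Leu): 3 synonymous substitutions.
Codon 2 (GCC, Ala): 3 synonymous substitutions.
Codon 3 (ATG, Met): 0 synonymous substitutions.
Codon 4 (CGT, Arg): 3 synonymous substitutions.
Total: 3 + 3 + 0 + 3 = 9.

9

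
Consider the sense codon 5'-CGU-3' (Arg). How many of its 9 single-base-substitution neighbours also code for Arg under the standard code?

Position 1: none → 0 synonymous.
Position 2: none → 0 synonymous.
Position 3: CGC, CGA, CGG → 3 synonymous.
Total: 0 + 0 + 3 = 3.

3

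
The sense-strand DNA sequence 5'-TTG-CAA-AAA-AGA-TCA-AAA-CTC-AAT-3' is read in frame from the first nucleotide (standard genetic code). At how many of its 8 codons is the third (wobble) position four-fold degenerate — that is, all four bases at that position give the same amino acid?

2

Codon 1 TTG (Leu): third position 2-fold.
Codon 2 CAA (Gln): third position 2-fold.
Codon 3 AAA (Lys): third position 2-fold.
Codon 4 AGA (Arg): third position 2-fold.
Codon 5 TCA (Ser): third position 4-fold.
Codon 6 AAA (Lys): third position 2-fold.
Codon 7 CTC (Leu): third position 4-fold.
Codon 8 AAT (Asn): third position 2-fold.
Four-fold degenerate third positions: 2.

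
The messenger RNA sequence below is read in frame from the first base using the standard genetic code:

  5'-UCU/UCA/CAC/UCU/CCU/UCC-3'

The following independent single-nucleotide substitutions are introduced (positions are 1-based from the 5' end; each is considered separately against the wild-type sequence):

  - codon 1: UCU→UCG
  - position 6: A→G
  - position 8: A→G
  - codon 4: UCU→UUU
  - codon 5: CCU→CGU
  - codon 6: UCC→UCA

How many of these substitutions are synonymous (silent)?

Codon 1: UCU (Ser) → UCG (Ser) — synonymous.
Codon 2: UCA (Ser) → UCG (Ser) — synonymous.
Codon 3: CAC (His) → CGC (Arg) — missense.
Codon 4: UCU (Ser) → UUU (Phe) — missense.
Codon 5: CCU (Pro) → CGU (Arg) — missense.
Codon 6: UCC (Ser) → UCA (Ser) — synonymous.
Synonymous: 3 of 6.

3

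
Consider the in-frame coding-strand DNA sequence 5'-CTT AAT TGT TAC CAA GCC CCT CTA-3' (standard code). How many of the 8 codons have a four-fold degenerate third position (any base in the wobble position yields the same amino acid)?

Codon 1 CTT (Leu): third position 4-fold.
Codon 2 AAT (Asn): third position 2-fold.
Codon 3 TGT (Cys): third position 2-fold.
Codon 4 TAC (Tyr): third position 2-fold.
Codon 5 CAA (Gln): third position 2-fold.
Codon 6 GCC (Ala): third position 4-fold.
Codon 7 CCT (Pro): third position 4-fold.
Codon 8 CTA (Leu): third position 4-fold.
Four-fold degenerate third positions: 4.

4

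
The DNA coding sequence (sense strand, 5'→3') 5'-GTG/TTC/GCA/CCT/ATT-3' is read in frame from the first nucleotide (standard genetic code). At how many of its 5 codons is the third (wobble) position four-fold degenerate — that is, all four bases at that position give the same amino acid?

3

Codon 1 GTG (Val): third position 4-fold.
Codon 2 TTC (Phe): third position 2-fold.
Codon 3 GCA (Ala): third position 4-fold.
Codon 4 CCT (Pro): third position 4-fold.
Codon 5 ATT (Ile): third position 3-fold.
Four-fold degenerate third positions: 3.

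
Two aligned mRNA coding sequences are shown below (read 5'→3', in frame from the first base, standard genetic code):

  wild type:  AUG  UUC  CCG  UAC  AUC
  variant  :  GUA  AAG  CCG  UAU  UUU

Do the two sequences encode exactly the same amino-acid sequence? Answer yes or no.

no

Codon 1: AUG Met / GUA Val — nonsynonymous.
Codon 2: UUC Phe / AAG Lys — nonsynonymous.
Codon 3: CCG Pro / CCG Pro — identical.
Codon 4: UAC Tyr / UAU Tyr — synonymous.
Codon 5: AUC Ile / UUU Phe — nonsynonymous.
Nonsynonymous differences: 3 → different protein.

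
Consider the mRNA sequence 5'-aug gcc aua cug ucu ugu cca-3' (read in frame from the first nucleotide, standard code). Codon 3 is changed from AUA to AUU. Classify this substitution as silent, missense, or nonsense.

Position 9 falls in codon 3: AUA → Ile.
After the substitution the codon is AUU → Ile.
Both encode Ile, so the change is synonymous.

silent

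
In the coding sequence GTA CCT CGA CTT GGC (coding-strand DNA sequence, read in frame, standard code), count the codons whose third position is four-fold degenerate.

Codon 1 GTA (Val): third position 4-fold.
Codon 2 CCT (Pro): third position 4-fold.
Codon 3 CGA (Arg): third position 4-fold.
Codon 4 CTT (Leu): third position 4-fold.
Codon 5 GGC (Gly): third position 4-fold.
Four-fold degenerate third positions: 5.

5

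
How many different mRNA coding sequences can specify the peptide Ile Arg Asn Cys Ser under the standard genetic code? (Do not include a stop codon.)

Ile: 3 codons.
Arg: 6 codons.
Asn: 2 codons.
Cys: 2 codons.
Ser: 6 codons.
3 × 6 × 2 × 2 × 6 = 432.

432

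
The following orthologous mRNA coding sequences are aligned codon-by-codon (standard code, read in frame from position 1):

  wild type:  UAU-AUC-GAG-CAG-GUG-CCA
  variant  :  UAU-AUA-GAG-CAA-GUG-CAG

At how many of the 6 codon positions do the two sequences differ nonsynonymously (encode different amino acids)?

1

Codon 1: UAU Tyr / UAU Tyr — identical.
Codon 2: AUC Ile / AUA Ile — synonymous.
Codon 3: GAG Glu / GAG Glu — identical.
Codon 4: CAG Gln / CAA Gln — synonymous.
Codon 5: GUG Val / GUG Val — identical.
Codon 6: CCA Pro / CAG Gln — nonsynonymous.
Nonsynonymous differences: 1.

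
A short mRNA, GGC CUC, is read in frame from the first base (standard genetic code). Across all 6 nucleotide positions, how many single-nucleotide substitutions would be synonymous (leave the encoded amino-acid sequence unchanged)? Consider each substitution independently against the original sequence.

6

Codon 1 (GGC, Gly): 3 synonymous substitutions.
Codon 2 (CUC, Leu): 3 synonymous substitutions.
Total: 3 + 3 = 6.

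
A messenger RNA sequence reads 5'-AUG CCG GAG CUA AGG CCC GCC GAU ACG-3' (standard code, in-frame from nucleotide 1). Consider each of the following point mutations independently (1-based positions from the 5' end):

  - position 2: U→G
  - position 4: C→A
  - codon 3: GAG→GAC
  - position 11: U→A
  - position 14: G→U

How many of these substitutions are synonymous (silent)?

0

Codon 1: AUG (Met) → AGG (Arg) — missense.
Codon 2: CCG (Pro) → ACG (Thr) — missense.
Codon 3: GAG (Glu) → GAC (Asp) — missense.
Codon 4: CUA (Leu) → CAA (Gln) — missense.
Codon 5: AGG (Arg) → AUG (Met) — missense.
Synonymous: 0 of 5.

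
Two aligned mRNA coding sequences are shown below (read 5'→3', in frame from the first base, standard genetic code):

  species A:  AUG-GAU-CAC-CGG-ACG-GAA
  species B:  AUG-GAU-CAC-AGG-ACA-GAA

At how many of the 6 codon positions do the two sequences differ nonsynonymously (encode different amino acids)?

0

Codon 1: AUG Met / AUG Met — identical.
Codon 2: GAU Asp / GAU Asp — identical.
Codon 3: CAC His / CAC His — identical.
Codon 4: CGG Arg / AGG Arg — synonymous.
Codon 5: ACG Thr / ACA Thr — synonymous.
Codon 6: GAA Glu / GAA Glu — identical.
Nonsynonymous differences: 0.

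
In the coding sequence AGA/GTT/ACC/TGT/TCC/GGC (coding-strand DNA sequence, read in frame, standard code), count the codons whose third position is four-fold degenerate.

4

Codon 1 AGA (Arg): third position 2-fold.
Codon 2 GTT (Val): third position 4-fold.
Codon 3 ACC (Thr): third position 4-fold.
Codon 4 TGT (Cys): third position 2-fold.
Codon 5 TCC (Ser): third position 4-fold.
Codon 6 GGC (Gly): third position 4-fold.
Four-fold degenerate third positions: 4.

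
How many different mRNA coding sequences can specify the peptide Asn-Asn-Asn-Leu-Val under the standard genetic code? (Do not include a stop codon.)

Asn: 2 codons.
Asn: 2 codons.
Asn: 2 codons.
Leu: 6 codons.
Val: 4 codons.
2 × 2 × 2 × 6 × 4 = 192.

192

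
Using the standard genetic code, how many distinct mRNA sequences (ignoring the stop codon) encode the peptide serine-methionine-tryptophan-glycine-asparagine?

48

Ser: 6 codons.
Met: 1 codon.
Trp: 1 codon.
Gly: 4 codons.
Asn: 2 codons.
6 × 1 × 1 × 4 × 2 = 48.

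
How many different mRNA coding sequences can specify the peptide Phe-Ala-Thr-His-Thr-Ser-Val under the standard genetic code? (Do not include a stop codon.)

Phe: 2 codons.
Ala: 4 codons.
Thr: 4 codons.
His: 2 codons.
Thr: 4 codons.
Ser: 6 codons.
Val: 4 codons.
2 × 4 × 4 × 2 × 4 × 6 × 4 = 6144.

6144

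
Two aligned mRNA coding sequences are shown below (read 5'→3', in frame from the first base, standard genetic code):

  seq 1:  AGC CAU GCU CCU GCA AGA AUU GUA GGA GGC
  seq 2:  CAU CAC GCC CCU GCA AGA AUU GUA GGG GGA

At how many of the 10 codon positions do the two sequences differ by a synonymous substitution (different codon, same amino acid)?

4

Codon 1: AGC Ser / CAU His — nonsynonymous.
Codon 2: CAU His / CAC His — synonymous.
Codon 3: GCU Ala / GCC Ala — synonymous.
Codon 4: CCU Pro / CCU Pro — identical.
Codon 5: GCA Ala / GCA Ala — identical.
Codon 6: AGA Arg / AGA Arg — identical.
Codon 7: AUU Ile / AUU Ile — identical.
Codon 8: GUA Val / GUA Val — identical.
Codon 9: GGA Gly / GGG Gly — synonymous.
Codon 10: GGC Gly / GGA Gly — synonymous.
Synonymous differences: 4.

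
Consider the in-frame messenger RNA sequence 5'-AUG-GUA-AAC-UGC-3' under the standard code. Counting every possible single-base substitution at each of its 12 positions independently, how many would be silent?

5

Codon 1 (AUG, Met): 0 synonymous substitutions.
Codon 2 (GUA, Val): 3 synonymous substitutions.
Codon 3 (AAC, Asn): 1 synonymous substitution.
Codon 4 (UGC, Cys): 1 synonymous substitution.
Total: 0 + 3 + 1 + 1 = 5.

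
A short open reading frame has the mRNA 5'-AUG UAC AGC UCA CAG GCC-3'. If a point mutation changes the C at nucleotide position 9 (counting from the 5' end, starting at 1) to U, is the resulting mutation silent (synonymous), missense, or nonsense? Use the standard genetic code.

Position 9 falls in codon 3: AGC → Ser.
After the substitution the codon is AGU → Ser.
Both encode Ser, so the change is synonymous.

silent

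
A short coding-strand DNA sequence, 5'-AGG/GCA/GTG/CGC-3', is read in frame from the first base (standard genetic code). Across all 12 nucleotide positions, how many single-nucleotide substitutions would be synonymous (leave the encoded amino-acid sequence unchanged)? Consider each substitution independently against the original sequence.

11

Codon 1 (AGG, Arg): 2 synonymous substitutions.
Codon 2 (GCA, Ala): 3 synonymous substitutions.
Codon 3 (GTG, Val): 3 synonymous substitutions.
Codon 4 (CGC, Arg): 3 synonymous substitutions.
Total: 2 + 3 + 3 + 3 = 11.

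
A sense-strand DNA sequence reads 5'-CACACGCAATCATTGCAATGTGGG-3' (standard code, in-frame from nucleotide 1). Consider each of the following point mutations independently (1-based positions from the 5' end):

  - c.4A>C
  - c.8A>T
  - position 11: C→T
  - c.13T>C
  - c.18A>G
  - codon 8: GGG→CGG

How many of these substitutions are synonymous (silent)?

2

Codon 2: ACG (Thr) → CCG (Pro) — missense.
Codon 3: CAA (Gln) → CTA (Leu) — missense.
Codon 4: TCA (Ser) → TTA (Leu) — missense.
Codon 5: TTG (Leu) → CTG (Leu) — synonymous.
Codon 6: CAA (Gln) → CAG (Gln) — synonymous.
Codon 8: GGG (Gly) → CGG (Arg) — missense.
Synonymous: 2 of 6.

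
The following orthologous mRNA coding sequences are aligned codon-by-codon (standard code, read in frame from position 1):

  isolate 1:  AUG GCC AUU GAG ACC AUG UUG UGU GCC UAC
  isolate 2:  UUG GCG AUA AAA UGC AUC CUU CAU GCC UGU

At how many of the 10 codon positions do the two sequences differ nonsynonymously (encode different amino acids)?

6

Codon 1: AUG Met / UUG Leu — nonsynonymous.
Codon 2: GCC Ala / GCG Ala — synonymous.
Codon 3: AUU Ile / AUA Ile — synonymous.
Codon 4: GAG Glu / AAA Lys — nonsynonymous.
Codon 5: ACC Thr / UGC Cys — nonsynonymous.
Codon 6: AUG Met / AUC Ile — nonsynonymous.
Codon 7: UUG Leu / CUU Leu — synonymous.
Codon 8: UGU Cys / CAU His — nonsynonymous.
Codon 9: GCC Ala / GCC Ala — identical.
Codon 10: UAC Tyr / UGU Cys — nonsynonymous.
Nonsynonymous differences: 6.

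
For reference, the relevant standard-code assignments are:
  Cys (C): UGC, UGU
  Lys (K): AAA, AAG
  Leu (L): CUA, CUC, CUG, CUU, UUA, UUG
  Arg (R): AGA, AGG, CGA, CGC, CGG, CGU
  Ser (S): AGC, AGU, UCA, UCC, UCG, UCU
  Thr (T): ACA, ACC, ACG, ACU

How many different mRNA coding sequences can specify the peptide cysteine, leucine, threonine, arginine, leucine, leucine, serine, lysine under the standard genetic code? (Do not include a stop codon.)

124416

Cys: 2 codons.
Leu: 6 codons.
Thr: 4 codons.
Arg: 6 codons.
Leu: 6 codons.
Leu: 6 codons.
Ser: 6 codons.
Lys: 2 codons.
2 × 6 × 4 × 6 × 6 × 6 × 6 × 2 = 124416.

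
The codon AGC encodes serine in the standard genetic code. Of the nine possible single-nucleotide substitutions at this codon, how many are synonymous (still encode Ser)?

1

Position 1: none → 0 synonymous.
Position 2: none → 0 synonymous.
Position 3: AGT → 1 synonymous.
Total: 0 + 0 + 1 = 1.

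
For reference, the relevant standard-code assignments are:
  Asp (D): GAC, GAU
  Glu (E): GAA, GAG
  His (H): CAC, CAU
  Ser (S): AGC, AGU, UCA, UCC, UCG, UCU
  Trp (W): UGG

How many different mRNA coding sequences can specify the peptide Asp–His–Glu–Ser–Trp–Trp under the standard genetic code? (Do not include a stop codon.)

Asp: 2 codons.
His: 2 codons.
Glu: 2 codons.
Ser: 6 codons.
Trp: 1 codon.
Trp: 1 codon.
2 × 2 × 2 × 6 × 1 × 1 = 48.

48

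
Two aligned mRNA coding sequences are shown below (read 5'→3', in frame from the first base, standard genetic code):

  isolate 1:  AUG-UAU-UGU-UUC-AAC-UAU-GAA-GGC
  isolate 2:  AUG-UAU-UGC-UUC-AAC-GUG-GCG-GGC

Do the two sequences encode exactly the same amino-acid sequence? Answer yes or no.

no

Codon 1: AUG Met / AUG Met — identical.
Codon 2: UAU Tyr / UAU Tyr — identical.
Codon 3: UGU Cys / UGC Cys — synonymous.
Codon 4: UUC Phe / UUC Phe — identical.
Codon 5: AAC Asn / AAC Asn — identical.
Codon 6: UAU Tyr / GUG Val — nonsynonymous.
Codon 7: GAA Glu / GCG Ala — nonsynonymous.
Codon 8: GGC Gly / GGC Gly — identical.
Nonsynonymous differences: 2 → different protein.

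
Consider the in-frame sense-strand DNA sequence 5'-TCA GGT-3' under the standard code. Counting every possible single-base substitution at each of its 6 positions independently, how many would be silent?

Codon 1 (TCA, Ser): 3 synonymous substitutions.
Codon 2 (GGT, Gly): 3 synonymous substitutions.
Total: 3 + 3 = 6.

6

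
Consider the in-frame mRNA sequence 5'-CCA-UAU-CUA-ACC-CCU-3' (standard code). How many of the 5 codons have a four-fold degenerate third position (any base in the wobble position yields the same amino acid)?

4

Codon 1 CCA (Pro): third position 4-fold.
Codon 2 UAU (Tyr): third position 2-fold.
Codon 3 CUA (Leu): third position 4-fold.
Codon 4 ACC (Thr): third position 4-fold.
Codon 5 CCU (Pro): third position 4-fold.
Four-fold degenerate third positions: 4.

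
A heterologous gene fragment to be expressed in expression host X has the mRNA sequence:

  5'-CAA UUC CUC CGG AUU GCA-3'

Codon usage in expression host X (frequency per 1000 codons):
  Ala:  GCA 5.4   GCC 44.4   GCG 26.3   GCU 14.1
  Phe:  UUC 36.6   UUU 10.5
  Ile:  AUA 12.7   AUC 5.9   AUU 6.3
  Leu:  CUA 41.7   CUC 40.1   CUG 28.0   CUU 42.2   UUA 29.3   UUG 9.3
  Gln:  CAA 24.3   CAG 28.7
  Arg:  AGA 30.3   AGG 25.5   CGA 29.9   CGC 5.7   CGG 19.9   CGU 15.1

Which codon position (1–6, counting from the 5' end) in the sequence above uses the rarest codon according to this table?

6

Codon 1 CAA (Gln): 24.3 per 1000.
Codon 2 UUC (Phe): 36.6 per 1000.
Codon 3 CUC (Leu): 40.1 per 1000.
Codon 4 CGG (Arg): 19.9 per 1000.
Codon 5 AUU (Ile): 6.3 per 1000.
Codon 6 GCA (Ala): 5.4 per 1000.
Lowest frequency is 5.4 at codon 6.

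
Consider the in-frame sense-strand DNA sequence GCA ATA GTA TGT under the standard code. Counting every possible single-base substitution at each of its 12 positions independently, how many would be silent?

Codon 1 (GCA, Ala): 3 synonymous substitutions.
Codon 2 (ATA, Ile): 2 synonymous substitutions.
Codon 3 (GTA, Val): 3 synonymous substitutions.
Codon 4 (TGT, Cys): 1 synonymous substitution.
Total: 3 + 2 + 3 + 1 = 9.

9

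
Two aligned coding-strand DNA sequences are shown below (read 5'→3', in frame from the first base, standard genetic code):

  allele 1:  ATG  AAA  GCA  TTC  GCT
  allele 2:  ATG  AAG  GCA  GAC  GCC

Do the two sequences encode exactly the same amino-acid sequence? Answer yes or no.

Codon 1: ATG Met / ATG Met — identical.
Codon 2: AAA Lys / AAG Lys — synonymous.
Codon 3: GCA Ala / GCA Ala — identical.
Codon 4: TTC Phe / GAC Asp — nonsynonymous.
Codon 5: GCT Ala / GCC Ala — synonymous.
Nonsynonymous differences: 1 → different protein.

no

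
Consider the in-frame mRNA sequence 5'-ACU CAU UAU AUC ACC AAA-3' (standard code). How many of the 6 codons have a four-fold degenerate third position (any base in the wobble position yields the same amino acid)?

Codon 1 ACU (Thr): third position 4-fold.
Codon 2 CAU (His): third position 2-fold.
Codon 3 UAU (Tyr): third position 2-fold.
Codon 4 AUC (Ile): third position 3-fold.
Codon 5 ACC (Thr): third position 4-fold.
Codon 6 AAA (Lys): third position 2-fold.
Four-fold degenerate third positions: 2.

2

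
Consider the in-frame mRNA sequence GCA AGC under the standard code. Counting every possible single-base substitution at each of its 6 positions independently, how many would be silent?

Codon 1 (GCA, Ala): 3 synonymous substitutions.
Codon 2 (AGC, Ser): 1 synonymous substitution.
Total: 3 + 1 = 4.

4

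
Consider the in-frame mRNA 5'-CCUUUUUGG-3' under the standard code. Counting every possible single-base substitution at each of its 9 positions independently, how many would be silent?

Codon 1 (CCU, Pro): 3 synonymous substitutions.
Codon 2 (UUU, Phe): 1 synonymous substitution.
Codon 3 (UGG, Trp): 0 synonymous substitutions.
Total: 3 + 1 + 0 = 4.

4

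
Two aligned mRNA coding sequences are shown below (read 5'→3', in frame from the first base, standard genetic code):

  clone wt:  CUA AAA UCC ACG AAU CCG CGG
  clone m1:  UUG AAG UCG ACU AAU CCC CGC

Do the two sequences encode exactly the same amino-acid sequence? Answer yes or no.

Codon 1: CUA Leu / UUG Leu — synonymous.
Codon 2: AAA Lys / AAG Lys — synonymous.
Codon 3: UCC Ser / UCG Ser — synonymous.
Codon 4: ACG Thr / ACU Thr — synonymous.
Codon 5: AAU Asn / AAU Asn — identical.
Codon 6: CCG Pro / CCC Pro — synonymous.
Codon 7: CGG Arg / CGC Arg — synonymous.
Nonsynonymous differences: 0 → same protein.

yes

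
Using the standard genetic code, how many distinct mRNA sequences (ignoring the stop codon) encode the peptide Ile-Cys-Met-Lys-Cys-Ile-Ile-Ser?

Ile: 3 codons.
Cys: 2 codons.
Met: 1 codon.
Lys: 2 codons.
Cys: 2 codons.
Ile: 3 codons.
Ile: 3 codons.
Ser: 6 codons.
3 × 2 × 1 × 2 × 2 × 3 × 3 × 6 = 1296.

1296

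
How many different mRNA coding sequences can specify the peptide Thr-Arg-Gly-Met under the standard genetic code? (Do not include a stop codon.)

96

Thr: 4 codons.
Arg: 6 codons.
Gly: 4 codons.
Met: 1 codon.
4 × 6 × 4 × 1 = 96.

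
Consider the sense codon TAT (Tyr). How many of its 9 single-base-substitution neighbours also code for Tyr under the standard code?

Position 1: none → 0 synonymous.
Position 2: none → 0 synonymous.
Position 3: TAC → 1 synonymous.
Total: 0 + 0 + 1 = 1.

1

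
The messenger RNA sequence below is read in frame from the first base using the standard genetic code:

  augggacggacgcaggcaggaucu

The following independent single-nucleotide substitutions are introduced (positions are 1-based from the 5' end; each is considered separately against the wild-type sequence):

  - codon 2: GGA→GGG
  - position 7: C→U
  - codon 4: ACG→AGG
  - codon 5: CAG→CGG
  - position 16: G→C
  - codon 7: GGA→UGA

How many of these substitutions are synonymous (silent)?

1

Codon 2: GGA (Gly) → GGG (Gly) — synonymous.
Codon 3: CGG (Arg) → UGG (Trp) — missense.
Codon 4: ACG (Thr) → AGG (Arg) — missense.
Codon 5: CAG (Gln) → CGG (Arg) — missense.
Codon 6: GCA (Ala) → CCA (Pro) — missense.
Codon 7: GGA (Gly) → UGA (Stop) — nonsense.
Synonymous: 1 of 6.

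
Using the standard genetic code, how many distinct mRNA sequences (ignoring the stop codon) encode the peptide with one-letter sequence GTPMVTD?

Gly: 4 codons.
Thr: 4 codons.
Pro: 4 codons.
Met: 1 codon.
Val: 4 codons.
Thr: 4 codons.
Asp: 2 codons.
4 × 4 × 4 × 1 × 4 × 4 × 2 = 2048.

2048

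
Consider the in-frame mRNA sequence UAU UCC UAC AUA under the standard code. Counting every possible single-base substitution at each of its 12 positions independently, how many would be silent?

Codon 1 (UAU, Tyr): 1 synonymous substitution.
Codon 2 (UCC, Ser): 3 synonymous substitutions.
Codon 3 (UAC, Tyr): 1 synonymous substitution.
Codon 4 (AUA, Ile): 2 synonymous substitutions.
Total: 1 + 3 + 1 + 2 = 7.

7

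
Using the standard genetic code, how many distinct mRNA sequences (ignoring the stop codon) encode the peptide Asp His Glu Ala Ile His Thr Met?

Asp: 2 codons.
His: 2 codons.
Glu: 2 codons.
Ala: 4 codons.
Ile: 3 codons.
His: 2 codons.
Thr: 4 codons.
Met: 1 codon.
2 × 2 × 2 × 4 × 3 × 2 × 4 × 1 = 768.

768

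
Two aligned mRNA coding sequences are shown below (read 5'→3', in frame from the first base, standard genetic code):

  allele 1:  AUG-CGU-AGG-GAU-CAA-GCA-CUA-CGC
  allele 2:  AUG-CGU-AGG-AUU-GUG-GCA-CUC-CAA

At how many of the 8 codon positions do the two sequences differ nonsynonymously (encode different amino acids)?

Codon 1: AUG Met / AUG Met — identical.
Codon 2: CGU Arg / CGU Arg — identical.
Codon 3: AGG Arg / AGG Arg — identical.
Codon 4: GAU Asp / AUU Ile — nonsynonymous.
Codon 5: CAA Gln / GUG Val — nonsynonymous.
Codon 6: GCA Ala / GCA Ala — identical.
Codon 7: CUA Leu / CUC Leu — synonymous.
Codon 8: CGC Arg / CAA Gln — nonsynonymous.
Nonsynonymous differences: 3.

3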